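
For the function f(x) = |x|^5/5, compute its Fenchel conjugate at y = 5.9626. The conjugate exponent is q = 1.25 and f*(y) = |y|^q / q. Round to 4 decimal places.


The conjugate exponent q satisfies 1/p + 1/q = 1.
p = 5, so q = 5/(5 - 1) = 1.25
|y|^q = 5.9626^1.25 = 9.3174
f*(5.9626) = 9.3174 / 1.25 = 7.4539


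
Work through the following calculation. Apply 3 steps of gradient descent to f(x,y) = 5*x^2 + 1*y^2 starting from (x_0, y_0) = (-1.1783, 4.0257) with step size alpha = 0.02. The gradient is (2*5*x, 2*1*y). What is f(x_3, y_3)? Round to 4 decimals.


Gradient descent on f(x,y) = 5*x^2 + 1*y^2.
Starting point: (-1.1783, 4.0257), alpha = 0.02
Step 1: grad_x = 2*5*-1.1783 = -11.783, grad_y = 2*1*4.0257 = 8.0514
  x_1 = -1.1783 - 0.02*-11.783 = -0.9426
  y_1 = 4.0257 - 0.02*8.0514 = 3.8647
Step 2: grad_x = 2*5*-0.9426 = -9.4264, grad_y = 2*1*3.8647 = 7.7293
  x_2 = -0.9426 - 0.02*-9.4264 = -0.7541
  y_2 = 3.8647 - 0.02*7.7293 = 3.7101
Step 3: grad_x = 2*5*-0.7541 = -7.5411, grad_y = 2*1*3.7101 = 7.4202
  x_3 = -0.7541 - 0.02*-7.5411 = -0.6033
  y_3 = 3.7101 - 0.02*7.4202 = 3.5617
f(-0.6033, 3.5617) = 5*(-0.6033)^2 + 1*3.5617^2 = 14.5054


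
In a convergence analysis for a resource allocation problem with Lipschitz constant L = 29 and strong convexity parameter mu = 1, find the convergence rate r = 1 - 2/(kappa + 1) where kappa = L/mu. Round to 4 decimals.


Step 1: Compute the condition number.
kappa = L/mu = 29/1 = 29.0
Step 2: Compute the convergence rate.
r = 1 - 2/(kappa + 1) = 1 - 2*mu/(L + mu) = (L - mu)/(L + mu) = 28/30 = 0.9333


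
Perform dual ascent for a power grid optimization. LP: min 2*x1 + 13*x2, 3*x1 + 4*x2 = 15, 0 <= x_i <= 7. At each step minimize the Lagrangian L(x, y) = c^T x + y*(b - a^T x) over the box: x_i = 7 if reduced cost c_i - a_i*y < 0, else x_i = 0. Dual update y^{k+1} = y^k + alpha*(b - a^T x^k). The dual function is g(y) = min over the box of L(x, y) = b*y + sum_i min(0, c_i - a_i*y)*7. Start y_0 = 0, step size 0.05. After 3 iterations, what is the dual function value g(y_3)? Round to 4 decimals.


Dual ascent for LP: min 2*x1 + 13*x2, 3*x1 + 4*x2 = 15, 0 <= x_i <= 7
Step 1: y^k = 0.0, reduced costs: (2.0, 13.0)
  x^k = (0.0, 0.0), subgradient = b - a^T x = 15.0
  y^{k+1} = 0.0 + 0.05*15.0 = 0.75
Step 2: y^k = 0.75, reduced costs: (-0.25, 10.0)
  x^k = (7.0, 0.0), subgradient = b - a^T x = -6.0
  y^{k+1} = 0.75 + 0.05*-6.0 = 0.45
Step 3: y^k = 0.45, reduced costs: (0.65, 11.2)
  x^k = (0.0, 0.0), subgradient = b - a^T x = 15.0
  y^{k+1} = 0.45 + 0.05*15.0 = 1.2
Dual objective at y_3 = 1.2: reduced costs (-1.6, 8.2), box minimizer x = (7.0, 0.0)
g(y_3) = b*y + (c1 - a1*y)*x1 + (c2 - a2*y)*x2 = 15*1.2 + (-1.6)*7.0 + 8.2*0.0 = 18.0 - 11.2 + 0.0 = 6.8


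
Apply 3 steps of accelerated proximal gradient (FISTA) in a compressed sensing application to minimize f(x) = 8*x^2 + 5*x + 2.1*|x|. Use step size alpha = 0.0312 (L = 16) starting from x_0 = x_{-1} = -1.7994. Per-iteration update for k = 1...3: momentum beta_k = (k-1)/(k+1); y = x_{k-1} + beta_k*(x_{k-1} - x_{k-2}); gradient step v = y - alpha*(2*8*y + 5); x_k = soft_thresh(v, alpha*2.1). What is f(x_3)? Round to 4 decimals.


FISTA on f(x) = 8*x^2 + 5*x + 2.1*|x|
L = 16, alpha = 0.0312
Iteration 1: beta = 0.0, y = -1.7994 + 0.0*(-1.7994 + 1.7994) = -1.7994
  grad(y) = -23.7904, v = y - alpha*grad = -1.0571
  prox(v) = soft_thresh(-1.0571, 0.0655) = -0.9916
Iteration 2: beta = 0.3333, y = -0.9916 + 0.3333*(-0.9916 + 1.7994) = -0.7224
  grad(y) = -6.5577, v = y - alpha*grad = -0.5178
  prox(v) = soft_thresh(-0.5178, 0.0655) = -0.4522
Iteration 3: beta = 0.5, y = -0.4522 + 0.5*(-0.4522 + 0.9916) = -0.1825
  grad(y) = 2.0793, v = y - alpha*grad = -0.2474
  prox(v) = soft_thresh(-0.2474, 0.0655) = -0.1819
f(x_3) = 8*(-0.1819)^2 + 5*(-0.1819) + 2.1*|-0.1819| = -0.2628


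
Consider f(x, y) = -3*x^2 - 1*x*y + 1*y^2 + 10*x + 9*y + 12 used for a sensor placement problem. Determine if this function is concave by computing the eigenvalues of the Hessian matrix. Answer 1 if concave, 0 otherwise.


The Hessian of f(x,y) = -3*x^2 - 1*x*y + 1*y^2 + 10*x + 9*y + 12 is:
H = [[-6, -1], [-1, 2]]
Trace = -6 + 2 = -4
Determinant = -6*2 - (-1)^2 = -13
Discriminant = (-4)^2 - 4*-13 = 68.0
Eigenvalues: lambda_1 = -6.1231, lambda_2 = 2.1231
The function is not concave.

0


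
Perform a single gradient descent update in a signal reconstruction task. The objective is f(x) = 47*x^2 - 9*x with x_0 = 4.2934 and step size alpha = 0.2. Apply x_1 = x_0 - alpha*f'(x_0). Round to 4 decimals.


We compute the gradient at x_0 and apply the update.
f'(x) = 94*x - 9
f'(4.2934) = 94*4.2934 - 9 = 394.5796
x_1 = 4.2934 - 0.2*394.5796 = -74.6225


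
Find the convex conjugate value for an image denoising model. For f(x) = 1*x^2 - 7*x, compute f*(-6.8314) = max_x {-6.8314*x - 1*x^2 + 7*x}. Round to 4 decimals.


f*(y) = sup_x {y*x - a*x^2 - b*x} = sup_x {(y-b)*x - a*x^2}
FOC: (y - b) - 2a*x = 0 => x* = (y - b)/(2a)
x* = (-6.8314 + 7)/(2*1) = 0.0843
f*(-6.8314) = (y-b)^2/(4a) = (-6.8314 + 7)^2/(4*1)
= 0.0284/4 = 0.0071


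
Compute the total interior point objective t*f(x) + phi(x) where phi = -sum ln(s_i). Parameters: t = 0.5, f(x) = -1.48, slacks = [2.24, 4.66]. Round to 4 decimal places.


Step 1: Compute log-barrier.
ln values: [0.8065, 1.539]
phi = -(0.8065 + 1.539) = -2.3455
Step 2: Compute augmented objective.
t*f(x) = 0.5*-1.48 = -0.74
Total = -0.74 - 2.3455 = -3.0855


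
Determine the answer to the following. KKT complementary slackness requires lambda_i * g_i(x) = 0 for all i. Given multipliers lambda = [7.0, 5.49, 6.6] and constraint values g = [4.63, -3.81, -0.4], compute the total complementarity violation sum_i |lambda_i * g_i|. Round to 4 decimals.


KKT complementary slackness check:
lambda_1 * g_1 = 7.0 * 4.63 = 32.41
lambda_2 * g_2 = 5.49 * -3.81 = -20.9169
lambda_3 * g_3 = 6.6 * -0.4 = -2.64
Total violation = 32.41 + 20.9169 + 2.64 = 55.9669


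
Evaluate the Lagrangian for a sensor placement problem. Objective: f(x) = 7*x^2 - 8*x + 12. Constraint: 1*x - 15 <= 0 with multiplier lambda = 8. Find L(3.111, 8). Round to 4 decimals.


Step 1: Evaluate f(x).
f(3.111) = 7*3.111^2 - 8*3.111 + 12 = 54.8602
Step 2: Evaluate g(x).
g(3.111) = 1*3.111 - 15 = -11.889
Step 3: Compute Lagrangian.
L = 54.8602 + 8*-11.889 = -40.2518


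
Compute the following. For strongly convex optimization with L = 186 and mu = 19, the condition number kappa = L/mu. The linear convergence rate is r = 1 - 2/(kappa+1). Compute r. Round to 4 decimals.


Step 1: Compute the condition number.
kappa = L/mu = 186/19 = 9.7895
Step 2: Compute the convergence rate.
r = 1 - 2/(kappa + 1) = 1 - 2*mu/(L + mu) = (L - mu)/(L + mu) = 167/205 = 0.8146


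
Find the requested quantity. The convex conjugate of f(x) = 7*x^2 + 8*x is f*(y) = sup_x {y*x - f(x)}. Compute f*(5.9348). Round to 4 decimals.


f*(y) = sup_x {y*x - a*x^2 - b*x} = sup_x {(y-b)*x - a*x^2}
FOC: (y - b) - 2a*x = 0 => x* = (y - b)/(2a)
x* = (5.9348 - 8)/(2*7) = -0.1475
f*(5.9348) = (y-b)^2/(4a) = (5.9348 - 8)^2/(4*7)
= 4.2651/28 = 0.1523


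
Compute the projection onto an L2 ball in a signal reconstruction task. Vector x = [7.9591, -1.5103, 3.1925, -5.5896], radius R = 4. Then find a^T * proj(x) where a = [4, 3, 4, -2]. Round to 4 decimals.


Step 1: Compute ||x|| (intermediates to 6 decimals).
||x|| = sqrt(7.9591^2 + (-1.5103)^2 + 3.1925^2 + (-5.5896)^2) = 10.347172
Step 2: Project.
Since ||x|| > R, scale = R/||x|| = 4/10.347172 = 0.386579, proj(x) = scale * x
proj(x) = [3.076821, -0.58385, 1.234153, -2.160822]
Step 3: Dot product.
a^T * proj(x) = 4*3.076821 + 3*(-0.58385) + 4*1.234153 - 2*(-2.160822) = 19.814


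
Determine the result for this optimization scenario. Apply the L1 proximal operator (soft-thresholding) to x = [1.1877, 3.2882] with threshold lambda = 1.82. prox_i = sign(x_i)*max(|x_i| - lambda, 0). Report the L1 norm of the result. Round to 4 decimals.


Soft-thresholding with lambda = 1.82:
prox(1.1877) = sign(1.1877)*max(|1.1877| - 1.82, 0) = 0.0
prox(3.2882) = sign(3.2882)*max(|3.2882| - 1.82, 0) = 1.4682
prox(x) = [0.0, 1.4682]
||prox(x)||_1 = 0.0 + 1.4682 = 1.4682


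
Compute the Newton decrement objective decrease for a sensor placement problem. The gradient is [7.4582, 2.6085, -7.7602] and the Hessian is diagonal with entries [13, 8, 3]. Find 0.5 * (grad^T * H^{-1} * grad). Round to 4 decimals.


Step 1: H is diagonal, so H^(-1) * g = [0.5737, 0.3261, -2.5867].
Step 2: g^T H^(-1) g = sum_i g_i^2 / H_ii
  = (7.4582)^2/13 + (2.6085)^2/8 + (-7.7602)^2/3
  = 4.2788 + 0.8505 + 20.0736 = 25.2029
Step 3: Objective decrease = 0.5 * g^T H^(-1) g = 12.6015


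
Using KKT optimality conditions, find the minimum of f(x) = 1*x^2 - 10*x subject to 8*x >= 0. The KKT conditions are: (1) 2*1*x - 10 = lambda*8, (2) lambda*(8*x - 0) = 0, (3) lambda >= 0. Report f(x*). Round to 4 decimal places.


Step 1: Try lambda = 0 (constraint inactive).
Stationarity: 2*1*x - 10 = 0
x* = 10/(2*1) = 5.0
Check constraint: 8*5.0 = 40.0 >= 0 -- satisfied.
Step 2: Compute optimal value.
f(x*) = 1*5.0^2 - 10*5.0 = -25.0


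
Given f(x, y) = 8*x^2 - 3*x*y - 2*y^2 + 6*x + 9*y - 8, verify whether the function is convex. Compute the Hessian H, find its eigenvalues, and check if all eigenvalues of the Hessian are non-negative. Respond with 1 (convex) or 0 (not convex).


The Hessian of f(x,y) = 8*x^2 - 3*x*y - 2*y^2 + 6*x + 9*y - 8 is:
H = [[16, -3], [-3, -4]]
Trace = 16 - 4 = 12
Determinant = 16*-4 - (-3)^2 = -73
Discriminant = (12)^2 - 4*-73 = 436.0
Eigenvalues: lambda_1 = -4.4403, lambda_2 = 16.4403
The function is not convex.

0


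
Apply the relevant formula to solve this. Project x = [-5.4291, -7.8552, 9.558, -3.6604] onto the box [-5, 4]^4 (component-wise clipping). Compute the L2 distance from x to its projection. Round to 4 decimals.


Project each component onto [-5, 4].
clip(-5.4291) = -5.0, clip(-7.8552) = -5.0, clip(9.558) = 4.0, clip(-3.6604) = -3.6604
Projection = [-5.0, -5.0, 4.0, -3.6604]
Squared diffs: [0.1841, 8.1522, 30.8914, 0.0]
Distance = sqrt(39.2277) = 6.2632


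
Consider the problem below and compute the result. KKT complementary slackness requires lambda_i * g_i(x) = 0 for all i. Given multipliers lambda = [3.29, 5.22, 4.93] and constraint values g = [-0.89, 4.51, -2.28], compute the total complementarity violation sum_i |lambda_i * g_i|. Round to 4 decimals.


KKT complementary slackness check:
lambda_1 * g_1 = 3.29 * -0.89 = -2.9281
lambda_2 * g_2 = 5.22 * 4.51 = 23.5422
lambda_3 * g_3 = 4.93 * -2.28 = -11.2404
Total violation = 2.9281 + 23.5422 + 11.2404 = 37.7107


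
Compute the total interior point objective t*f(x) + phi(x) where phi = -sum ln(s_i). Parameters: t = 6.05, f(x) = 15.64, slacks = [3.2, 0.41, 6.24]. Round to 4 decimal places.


Step 1: Compute log-barrier.
ln values: [1.1632, -0.8916, 1.831]
phi = -(1.1632 - 0.8916 + 1.831) = -2.1025
Step 2: Compute augmented objective.
t*f(x) = 6.05*15.64 = 94.622
Total = 94.622 - 2.1025 = 92.5195


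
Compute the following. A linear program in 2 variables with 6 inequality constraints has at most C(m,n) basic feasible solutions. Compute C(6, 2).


Each vertex corresponds to some choice of n active constraints out of m, so the number of vertices is at most C(m, n) = m! / (n!(m-n)!).
m = 6, n = 2
Numerator: 6 * 5
Denominator: 2! = 2
C(6, 2) = 15


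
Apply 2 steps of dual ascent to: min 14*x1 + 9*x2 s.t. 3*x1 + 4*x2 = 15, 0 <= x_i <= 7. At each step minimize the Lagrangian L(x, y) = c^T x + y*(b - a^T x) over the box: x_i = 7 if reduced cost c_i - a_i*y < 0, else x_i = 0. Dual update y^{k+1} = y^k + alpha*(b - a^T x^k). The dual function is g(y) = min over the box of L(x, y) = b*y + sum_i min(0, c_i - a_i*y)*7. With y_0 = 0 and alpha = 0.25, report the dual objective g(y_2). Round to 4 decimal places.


Dual ascent for LP: min 14*x1 + 9*x2, 3*x1 + 4*x2 = 15, 0 <= x_i <= 7
Step 1: y^k = 0.0, reduced costs: (14.0, 9.0)
  x^k = (0.0, 0.0), subgradient = b - a^T x = 15.0
  y^{k+1} = 0.0 + 0.25*15.0 = 3.75
Step 2: y^k = 3.75, reduced costs: (2.75, -6.0)
  x^k = (0.0, 7.0), subgradient = b - a^T x = -13.0
  y^{k+1} = 3.75 + 0.25*-13.0 = 0.5
Dual objective at y_2 = 0.5: reduced costs (12.5, 7.0), box minimizer x = (0.0, 0.0)
g(y_2) = b*y + (c1 - a1*y)*x1 + (c2 - a2*y)*x2 = 15*0.5 + 12.5*0.0 + 7.0*0.0 = 7.5 + 0.0 + 0.0 = 7.5


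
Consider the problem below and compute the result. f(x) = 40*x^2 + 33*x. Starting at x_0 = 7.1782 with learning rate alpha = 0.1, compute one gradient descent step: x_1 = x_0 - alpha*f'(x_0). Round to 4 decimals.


We compute the gradient at x_0 and apply the update.
f'(x) = 80*x + 33
f'(7.1782) = 80*7.1782 + 33 = 607.256
x_1 = 7.1782 - 0.1*607.256 = -53.5474


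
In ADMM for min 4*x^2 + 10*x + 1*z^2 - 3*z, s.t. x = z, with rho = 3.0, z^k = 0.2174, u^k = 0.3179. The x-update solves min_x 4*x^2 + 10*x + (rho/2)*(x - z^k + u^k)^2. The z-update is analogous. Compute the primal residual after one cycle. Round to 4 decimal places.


ADMM iteration with rho = 3.0, z^k = 0.2174, u^k = 0.3179
Step 1: x-update.
Minimize 4*x^2 + 10*x + (3.0/2)*(x - 0.2174 + 0.3179)^2
FOC: (2*4 + 3.0)*x = -10 + 3.0*(0.2174 - 0.3179)
x^{k+1} = -0.9365
Step 2: z-update.
Minimize 1*z^2 - 3*z + (3.0/2)*(-0.9365 - z + 0.3179)^2
FOC: (2*1 + 3.0)*z = 3 + 3.0*(-0.9365 + 0.3179)
z^{k+1} = 0.2288
Step 3: u-update.
u^{k+1} = 0.3179 - 0.9365 - 0.2288 = -0.8474
Step 4: Primal residual = |-0.9365 - 0.2288| = 1.1653


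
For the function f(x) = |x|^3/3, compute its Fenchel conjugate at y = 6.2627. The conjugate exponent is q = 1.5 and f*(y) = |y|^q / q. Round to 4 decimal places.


The conjugate exponent q satisfies 1/p + 1/q = 1.
p = 3, so q = 3/(3 - 1) = 1.5
|y|^q = 6.2627^1.5 = 15.6726
f*(6.2627) = 15.6726 / 1.5 = 10.4484


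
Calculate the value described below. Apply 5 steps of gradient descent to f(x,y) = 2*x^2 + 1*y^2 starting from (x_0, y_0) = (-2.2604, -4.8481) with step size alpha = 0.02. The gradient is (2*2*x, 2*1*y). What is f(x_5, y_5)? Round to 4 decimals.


Gradient descent on f(x,y) = 2*x^2 + 1*y^2.
Starting point: (-2.2604, -4.8481), alpha = 0.02
Step 1: grad_x = 2*2*-2.2604 = -9.0416, grad_y = 2*1*-4.8481 = -9.6962
  x_1 = -2.2604 - 0.02*-9.0416 = -2.0796
  y_1 = -4.8481 - 0.02*-9.6962 = -4.6542
Step 2: grad_x = 2*2*-2.0796 = -8.3183, grad_y = 2*1*-4.6542 = -9.3084
  x_2 = -2.0796 - 0.02*-8.3183 = -1.9132
  y_2 = -4.6542 - 0.02*-9.3084 = -4.468
Step 3: grad_x = 2*2*-1.9132 = -7.6528, grad_y = 2*1*-4.468 = -8.936
  x_3 = -1.9132 - 0.02*-7.6528 = -1.7601
  y_3 = -4.468 - 0.02*-8.936 = -4.2893
Step 4: grad_x = 2*2*-1.7601 = -7.0406, grad_y = 2*1*-4.2893 = -8.5786
  x_4 = -1.7601 - 0.02*-7.0406 = -1.6193
  y_4 = -4.2893 - 0.02*-8.5786 = -4.1177
Step 5: grad_x = 2*2*-1.6193 = -6.4773, grad_y = 2*1*-4.1177 = -8.2354
  x_5 = -1.6193 - 0.02*-6.4773 = -1.4898
  y_5 = -4.1177 - 0.02*-8.2354 = -3.953
f(-1.4898, -3.953) = 2*(-1.4898)^2 + 1*(-3.953)^2 = 20.0652


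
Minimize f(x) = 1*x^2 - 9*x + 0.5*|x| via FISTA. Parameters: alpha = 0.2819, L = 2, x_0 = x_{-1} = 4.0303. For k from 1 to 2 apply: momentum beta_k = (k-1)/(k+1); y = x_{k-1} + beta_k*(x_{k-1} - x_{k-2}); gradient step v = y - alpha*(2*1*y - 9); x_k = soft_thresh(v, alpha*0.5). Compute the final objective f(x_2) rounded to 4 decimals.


FISTA on f(x) = 1*x^2 - 9*x + 0.5*|x|
L = 2, alpha = 0.2819
Iteration 1: beta = 0.0, y = 4.0303 + 0.0*(4.0303 - 4.0303) = 4.0303
  grad(y) = -0.9394, v = y - alpha*grad = 4.2951
  prox(v) = soft_thresh(4.2951, 0.141) = 4.1542
Iteration 2: beta = 0.3333, y = 4.1542 + 0.3333*(4.1542 - 4.0303) = 4.1955
  grad(y) = -0.6091, v = y - alpha*grad = 4.3672
  prox(v) = soft_thresh(4.3672, 0.141) = 4.2262
f(x_2) = 1*4.2262^2 - 9*4.2262 + 0.5*|4.2262| = -18.0619


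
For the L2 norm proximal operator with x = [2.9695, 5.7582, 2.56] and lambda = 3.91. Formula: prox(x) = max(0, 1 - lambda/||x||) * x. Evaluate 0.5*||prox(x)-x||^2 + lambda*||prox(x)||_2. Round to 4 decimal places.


Step 1: Compute ||x||.
||x|| = 6.9662
Step 2: Compute scaling factor.
scale = max(0, 1 - 3.91/6.9662) = 0.4387
Step 3: prox(x) = [1.3028, 2.5262, 1.1231]
||prox(x)|| = 3.0562
Step 4: Proximal objective.
0.5*||prox-x||^2 = 7.6441
lambda*||prox|| = 11.9497
Total = 19.5939


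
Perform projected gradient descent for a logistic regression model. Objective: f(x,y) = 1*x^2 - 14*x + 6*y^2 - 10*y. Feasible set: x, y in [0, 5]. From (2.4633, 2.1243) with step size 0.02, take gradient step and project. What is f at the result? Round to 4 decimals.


Step 1: Compute gradient at (2.4633, 2.1243).
grad_x = 2*1*2.4633 - 14 = -9.0734
grad_y = 2*6*2.1243 - 10 = 15.4916
Step 2: Gradient step.
x_raw = 2.4633 - 0.02*-9.0734 = 2.6448
y_raw = 2.1243 - 0.02*15.4916 = 1.8145
Step 3: Project onto [0, 5].
x_proj = clip(2.6448) = 2.6448
y_proj = clip(1.8145) = 1.8145
Step 4: Evaluate f.
f(2.6448, 1.8145) = -28.4229


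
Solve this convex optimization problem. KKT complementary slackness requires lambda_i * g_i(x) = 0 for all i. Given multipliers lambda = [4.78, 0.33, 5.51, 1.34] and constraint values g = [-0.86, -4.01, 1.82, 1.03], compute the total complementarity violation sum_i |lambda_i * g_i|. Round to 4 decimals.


KKT complementary slackness check:
lambda_1 * g_1 = 4.78 * -0.86 = -4.1108
lambda_2 * g_2 = 0.33 * -4.01 = -1.3233
lambda_3 * g_3 = 5.51 * 1.82 = 10.0282
lambda_4 * g_4 = 1.34 * 1.03 = 1.3802
Total violation = 4.1108 + 1.3233 + 10.0282 + 1.3802 = 16.8425


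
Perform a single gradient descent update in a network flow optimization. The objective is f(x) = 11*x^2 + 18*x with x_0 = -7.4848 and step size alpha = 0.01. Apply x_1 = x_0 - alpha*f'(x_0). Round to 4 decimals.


We compute the gradient at x_0 and apply the update.
f'(x) = 22*x + 18
f'(-7.4848) = 22*-7.4848 + 18 = -146.6656
x_1 = -7.4848 - 0.01*-146.6656 = -6.0181


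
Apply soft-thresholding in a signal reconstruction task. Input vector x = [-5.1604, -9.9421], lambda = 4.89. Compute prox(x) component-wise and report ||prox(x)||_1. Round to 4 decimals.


Soft-thresholding with lambda = 4.89:
prox(-5.1604) = sign(-5.1604)*max(|-5.1604| - 4.89, 0) = -0.2704
prox(-9.9421) = sign(-9.9421)*max(|-9.9421| - 4.89, 0) = -5.0521
prox(x) = [-0.2704, -5.0521]
||prox(x)||_1 = 0.2704 + 5.0521 = 5.3225


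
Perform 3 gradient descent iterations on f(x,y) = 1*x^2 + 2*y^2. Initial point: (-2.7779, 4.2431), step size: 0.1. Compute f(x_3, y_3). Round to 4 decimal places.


Gradient descent on f(x,y) = 1*x^2 + 2*y^2.
Starting point: (-2.7779, 4.2431), alpha = 0.1
Step 1: grad_x = 2*1*-2.7779 = -5.5558, grad_y = 2*2*4.2431 = 16.9724
  x_1 = -2.7779 - 0.1*-5.5558 = -2.2223
  y_1 = 4.2431 - 0.1*16.9724 = 2.5459
Step 2: grad_x = 2*1*-2.2223 = -4.4446, grad_y = 2*2*2.5459 = 10.1834
  x_2 = -2.2223 - 0.1*-4.4446 = -1.7779
  y_2 = 2.5459 - 0.1*10.1834 = 1.5275
Step 3: grad_x = 2*1*-1.7779 = -3.5557, grad_y = 2*2*1.5275 = 6.1101
  x_3 = -1.7779 - 0.1*-3.5557 = -1.4223
  y_3 = 1.5275 - 0.1*6.1101 = 0.9165
f(-1.4223, 0.9165) = 1*(-1.4223)^2 + 2*0.9165^2 = 3.7029


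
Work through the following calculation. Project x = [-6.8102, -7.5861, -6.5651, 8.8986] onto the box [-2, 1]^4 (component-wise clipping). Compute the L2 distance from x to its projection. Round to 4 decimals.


Project each component onto [-2, 1].
clip(-6.8102) = -2.0, clip(-7.5861) = -2.0, clip(-6.5651) = -2.0, clip(8.8986) = 1.0
Projection = [-2.0, -2.0, -2.0, 1.0]
Squared diffs: [23.138, 31.2045, 20.8401, 62.3879]
Distance = sqrt(137.5705) = 11.729


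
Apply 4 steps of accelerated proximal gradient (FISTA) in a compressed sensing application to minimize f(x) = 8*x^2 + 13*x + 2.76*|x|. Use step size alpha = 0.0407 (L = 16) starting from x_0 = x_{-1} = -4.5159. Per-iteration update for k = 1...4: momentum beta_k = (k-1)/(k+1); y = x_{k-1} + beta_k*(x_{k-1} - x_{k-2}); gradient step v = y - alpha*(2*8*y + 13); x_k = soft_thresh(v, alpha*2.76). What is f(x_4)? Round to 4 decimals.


FISTA on f(x) = 8*x^2 + 13*x + 2.76*|x|
L = 16, alpha = 0.0407
Iteration 1: beta = 0.0, y = -4.5159 + 0.0*(-4.5159 + 4.5159) = -4.5159
  grad(y) = -59.2544, v = y - alpha*grad = -2.1042
  prox(v) = soft_thresh(-2.1042, 0.1123) = -1.9919
Iteration 2: beta = 0.3333, y = -1.9919 + 0.3333*(-1.9919 + 4.5159) = -1.1506
  grad(y) = -5.4094, v = y - alpha*grad = -0.9304
  prox(v) = soft_thresh(-0.9304, 0.1123) = -0.8181
Iteration 3: beta = 0.5, y = -0.8181 + 0.5*(-0.8181 + 1.9919) = -0.2312
  grad(y) = 9.3011, v = y - alpha*grad = -0.6097
  prox(v) = soft_thresh(-0.6097, 0.1123) = -0.4974
Iteration 4: beta = 0.6, y = -0.4974 + 0.6*(-0.4974 + 0.8181) = -0.305
  grad(y) = 8.1201, v = y - alpha*grad = -0.6355
  prox(v) = soft_thresh(-0.6355, 0.1123) = -0.5231
f(x_4) = 8*(-0.5231)^2 + 13*(-0.5231) + 2.76*|-0.5231| = -3.1676


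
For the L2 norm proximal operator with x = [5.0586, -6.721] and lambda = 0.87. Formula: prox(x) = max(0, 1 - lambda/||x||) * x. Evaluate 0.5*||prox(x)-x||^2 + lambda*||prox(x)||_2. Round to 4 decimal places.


Step 1: Compute ||x||.
||x|| = 8.412
Step 2: Compute scaling factor.
scale = max(0, 1 - 0.87/8.412) = 0.8966
Step 3: prox(x) = [4.5354, -6.0259]
||prox(x)|| = 7.542
Step 4: Proximal objective.
0.5*||prox-x||^2 = 0.3785
lambda*||prox|| = 6.5615
Total = 6.94


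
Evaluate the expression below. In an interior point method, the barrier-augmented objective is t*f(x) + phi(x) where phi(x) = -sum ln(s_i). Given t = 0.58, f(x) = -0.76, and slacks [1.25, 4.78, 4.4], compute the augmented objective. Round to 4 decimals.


Step 1: Compute log-barrier.
ln values: [0.2231, 1.5644, 1.4816]
phi = -(0.2231 + 1.5644 + 1.4816) = -3.2692
Step 2: Compute augmented objective.
t*f(x) = 0.58*-0.76 = -0.4408
Total = -0.4408 - 3.2692 = -3.71


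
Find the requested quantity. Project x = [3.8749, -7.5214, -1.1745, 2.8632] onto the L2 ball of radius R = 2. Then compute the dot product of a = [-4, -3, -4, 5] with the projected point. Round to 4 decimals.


Step 1: Compute ||x|| (intermediates to 6 decimals).
||x|| = sqrt(3.8749^2 + (-7.5214)^2 + (-1.1745)^2 + 2.8632^2) = 9.009088
Step 2: Project.
Since ||x|| > R, scale = R/||x|| = 2/9.009088 = 0.221998, proj(x) = scale * x
proj(x) = [0.86022, -1.669736, -0.260737, 0.635625]
Step 3: Dot product.
a^T * proj(x) = -4*0.86022 - 3*(-1.669736) - 4*(-0.260737) + 5*0.635625 = 5.7894


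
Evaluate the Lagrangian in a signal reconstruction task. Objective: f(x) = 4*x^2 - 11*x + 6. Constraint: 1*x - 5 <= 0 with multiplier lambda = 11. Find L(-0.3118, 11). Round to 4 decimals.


Step 1: Evaluate f(x).
f(-0.3118) = 4*(-0.3118)^2 - 11*(-0.3118) + 6 = 9.8187
Step 2: Evaluate g(x).
g(-0.3118) = 1*-0.3118 - 5 = -5.3118
Step 3: Compute Lagrangian.
L = 9.8187 + 11*-5.3118 = -48.6111


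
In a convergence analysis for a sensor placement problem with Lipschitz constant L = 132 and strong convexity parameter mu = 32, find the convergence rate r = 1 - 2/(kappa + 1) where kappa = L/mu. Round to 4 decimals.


Step 1: Compute the condition number.
kappa = L/mu = 132/32 = 4.125
Step 2: Compute the convergence rate.
r = 1 - 2/(kappa + 1) = 1 - 2*mu/(L + mu) = (L - mu)/(L + mu) = 100/164 = 0.6098


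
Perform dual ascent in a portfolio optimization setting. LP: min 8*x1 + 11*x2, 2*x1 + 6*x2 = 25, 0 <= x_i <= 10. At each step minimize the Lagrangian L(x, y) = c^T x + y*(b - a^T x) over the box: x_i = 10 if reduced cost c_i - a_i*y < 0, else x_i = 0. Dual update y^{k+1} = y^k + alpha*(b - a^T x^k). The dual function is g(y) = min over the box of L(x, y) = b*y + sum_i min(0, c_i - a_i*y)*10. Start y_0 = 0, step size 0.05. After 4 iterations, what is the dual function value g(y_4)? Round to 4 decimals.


Dual ascent for LP: min 8*x1 + 11*x2, 2*x1 + 6*x2 = 25, 0 <= x_i <= 10
Step 1: y^k = 0.0, reduced costs: (8.0, 11.0)
  x^k = (0.0, 0.0), subgradient = b - a^T x = 25.0
  y^{k+1} = 0.0 + 0.05*25.0 = 1.25
Step 2: y^k = 1.25, reduced costs: (5.5, 3.5)
  x^k = (0.0, 0.0), subgradient = b - a^T x = 25.0
  y^{k+1} = 1.25 + 0.05*25.0 = 2.5
Step 3: y^k = 2.5, reduced costs: (3.0, -4.0)
  x^k = (0.0, 10.0), subgradient = b - a^T x = -35.0
  y^{k+1} = 2.5 + 0.05*-35.0 = 0.75
Step 4: y^k = 0.75, reduced costs: (6.5, 6.5)
  x^k = (0.0, 0.0), subgradient = b - a^T x = 25.0
  y^{k+1} = 0.75 + 0.05*25.0 = 2.0
Dual objective at y_4 = 2.0: reduced costs (4.0, -1.0), box minimizer x = (0.0, 10.0)
g(y_4) = b*y + (c1 - a1*y)*x1 + (c2 - a2*y)*x2 = 25*2.0 + 4.0*0.0 + (-1.0)*10.0 = 50.0 + 0.0 - 10.0 = 40.0


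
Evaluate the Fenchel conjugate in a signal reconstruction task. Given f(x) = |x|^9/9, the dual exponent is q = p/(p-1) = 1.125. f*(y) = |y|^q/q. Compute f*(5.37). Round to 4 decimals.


The conjugate exponent q satisfies 1/p + 1/q = 1.
p = 9, so q = 9/(9 - 1) = 1.125
|y|^q = 5.37^1.125 = 6.6255
f*(5.37) = 6.6255 / 1.125 = 5.8894


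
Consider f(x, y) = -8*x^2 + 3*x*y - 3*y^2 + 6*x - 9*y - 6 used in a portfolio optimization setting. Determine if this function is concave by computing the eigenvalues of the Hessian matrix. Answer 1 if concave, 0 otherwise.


The Hessian of f(x,y) = -8*x^2 + 3*x*y - 3*y^2 + 6*x - 9*y - 6 is:
H = [[-16, 3], [3, -6]]
Trace = -16 - 6 = -22
Determinant = -16*-6 - (3)^2 = 87
Discriminant = (-22)^2 - 4*87 = 136.0
Eigenvalues: lambda_1 = -16.831, lambda_2 = -5.169
The function is concave.

1


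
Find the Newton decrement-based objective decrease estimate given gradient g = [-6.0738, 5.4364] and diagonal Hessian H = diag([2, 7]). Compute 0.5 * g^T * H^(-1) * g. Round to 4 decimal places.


Step 1: H is diagonal, so H^(-1) * g = [-3.0369, 0.7766].
Step 2: g^T H^(-1) g = sum_i g_i^2 / H_ii
  = (-6.0738)^2/2 + (5.4364)^2/7
  = 18.4455 + 4.2221 = 22.6676
Step 3: Objective decrease = 0.5 * g^T H^(-1) g = 11.3338


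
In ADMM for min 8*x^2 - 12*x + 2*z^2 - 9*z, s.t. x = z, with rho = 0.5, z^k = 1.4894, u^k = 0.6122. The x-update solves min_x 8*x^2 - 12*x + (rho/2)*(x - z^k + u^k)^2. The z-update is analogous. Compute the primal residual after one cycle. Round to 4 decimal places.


ADMM iteration with rho = 0.5, z^k = 1.4894, u^k = 0.6122
Step 1: x-update.
Minimize 8*x^2 - 12*x + (0.5/2)*(x - 1.4894 + 0.6122)^2
FOC: (2*8 + 0.5)*x = 12 + 0.5*(1.4894 - 0.6122)
x^{k+1} = 0.7539
Step 2: z-update.
Minimize 2*z^2 - 9*z + (0.5/2)*(0.7539 - z + 0.6122)^2
FOC: (2*2 + 0.5)*z = 9 + 0.5*(0.7539 + 0.6122)
z^{k+1} = 2.1518
Step 3: u-update.
u^{k+1} = 0.6122 + 0.7539 - 2.1518 = -0.7857
Step 4: Primal residual = |0.7539 - 2.1518| = 1.3979


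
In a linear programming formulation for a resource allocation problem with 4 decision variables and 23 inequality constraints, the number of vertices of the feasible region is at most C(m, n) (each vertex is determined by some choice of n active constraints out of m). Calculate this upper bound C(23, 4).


Each vertex corresponds to some choice of n active constraints out of m, so the number of vertices is at most C(m, n) = m! / (n!(m-n)!).
m = 23, n = 4
Numerator: 23 * 22 * 21 * 20
Denominator: 4! = 24
C(23, 4) = 8855


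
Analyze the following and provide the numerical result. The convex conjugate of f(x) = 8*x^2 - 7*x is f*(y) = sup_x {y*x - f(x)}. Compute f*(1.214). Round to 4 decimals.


f*(y) = sup_x {y*x - a*x^2 - b*x} = sup_x {(y-b)*x - a*x^2}
FOC: (y - b) - 2a*x = 0 => x* = (y - b)/(2a)
x* = (1.214 + 7)/(2*8) = 0.5134
f*(1.214) = (y-b)^2/(4a) = (1.214 + 7)^2/(4*8)
= 67.4698/32 = 2.1084


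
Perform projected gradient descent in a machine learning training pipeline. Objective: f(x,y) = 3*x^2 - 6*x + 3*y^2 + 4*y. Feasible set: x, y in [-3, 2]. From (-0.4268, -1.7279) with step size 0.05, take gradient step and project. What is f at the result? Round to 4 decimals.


Step 1: Compute gradient at (-0.4268, -1.7279).
grad_x = 2*3*-0.4268 - 6 = -8.5608
grad_y = 2*3*-1.7279 + 4 = -6.3674
Step 2: Gradient step.
x_raw = -0.4268 - 0.05*-8.5608 = 0.0012
y_raw = -1.7279 - 0.05*-6.3674 = -1.4095
Step 3: Project onto [-3, 2].
x_proj = clip(0.0012) = 0.0012
y_proj = clip(-1.4095) = -1.4095
Step 4: Evaluate f.
f(0.0012, -1.4095) = 0.3148


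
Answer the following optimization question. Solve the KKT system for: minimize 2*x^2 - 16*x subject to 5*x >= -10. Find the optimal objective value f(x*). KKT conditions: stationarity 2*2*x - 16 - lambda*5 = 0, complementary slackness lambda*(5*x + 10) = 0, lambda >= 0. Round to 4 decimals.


Step 1: Try lambda = 0 (constraint inactive).
Stationarity: 2*2*x - 16 = 0
x* = 16/(2*2) = 4.0
Check constraint: 5*4.0 = 20.0 >= -10 -- satisfied.
Step 2: Compute optimal value.
f(x*) = 2*4.0^2 - 16*4.0 = -32.0


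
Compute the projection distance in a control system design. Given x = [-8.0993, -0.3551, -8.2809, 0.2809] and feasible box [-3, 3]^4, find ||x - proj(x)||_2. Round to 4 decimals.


Project each component onto [-3, 3].
clip(-8.0993) = -3.0, clip(-0.3551) = -0.3551, clip(-8.2809) = -3.0, clip(0.2809) = 0.2809
Projection = [-3.0, -0.3551, -3.0, 0.2809]
Squared diffs: [26.0029, 0.0, 27.8879, 0.0]
Distance = sqrt(53.8908) = 7.341


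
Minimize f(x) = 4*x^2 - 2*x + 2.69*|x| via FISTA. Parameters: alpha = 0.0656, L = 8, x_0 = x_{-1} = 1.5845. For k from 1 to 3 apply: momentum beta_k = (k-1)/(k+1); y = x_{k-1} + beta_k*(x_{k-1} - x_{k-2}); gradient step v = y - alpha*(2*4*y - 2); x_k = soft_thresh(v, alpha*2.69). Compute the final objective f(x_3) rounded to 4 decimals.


FISTA on f(x) = 4*x^2 - 2*x + 2.69*|x|
L = 8, alpha = 0.0656
Iteration 1: beta = 0.0, y = 1.5845 + 0.0*(1.5845 - 1.5845) = 1.5845
  grad(y) = 10.676, v = y - alpha*grad = 0.8842
  prox(v) = soft_thresh(0.8842, 0.1765) = 0.7077
Iteration 2: beta = 0.3333, y = 0.7077 + 0.3333*(0.7077 - 1.5845) = 0.4154
  grad(y) = 1.3234, v = y - alpha*grad = 0.3286
  prox(v) = soft_thresh(0.3286, 0.1765) = 0.1521
Iteration 3: beta = 0.5, y = 0.1521 + 0.5*(0.1521 - 0.7077) = -0.1256
  grad(y) = -3.005, v = y - alpha*grad = 0.0715
  prox(v) = soft_thresh(0.0715, 0.1765) = 0.0
f(x_3) = 4*0.0^2 - 2*0.0 + 2.69*|0.0| = 0.0


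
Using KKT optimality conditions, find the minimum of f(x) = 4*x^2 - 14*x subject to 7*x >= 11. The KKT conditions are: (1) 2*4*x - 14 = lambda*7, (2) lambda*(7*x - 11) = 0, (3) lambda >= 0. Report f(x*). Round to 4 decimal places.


Step 1: Try lambda = 0 (constraint inactive).
Stationarity: 2*4*x - 14 = 0
x* = 14/(2*4) = 1.75
Check constraint: 7*1.75 = 12.25 >= 11 -- satisfied.
Step 2: Compute optimal value.
f(x*) = 4*1.75^2 - 14*1.75 = -12.25


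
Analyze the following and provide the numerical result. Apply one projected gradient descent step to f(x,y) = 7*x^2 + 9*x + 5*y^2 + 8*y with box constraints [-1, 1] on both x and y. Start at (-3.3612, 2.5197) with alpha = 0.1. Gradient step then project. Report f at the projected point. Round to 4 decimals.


Step 1: Compute gradient at (-3.3612, 2.5197).
grad_x = 2*7*-3.3612 + 9 = -38.0568
grad_y = 2*5*2.5197 + 8 = 33.197
Step 2: Gradient step.
x_raw = -3.3612 - 0.1*-38.0568 = 0.4445
y_raw = 2.5197 - 0.1*33.197 = -0.8
Step 3: Project onto [-1, 1].
x_proj = clip(0.4445) = 0.4445
y_proj = clip(-0.8) = -0.8
Step 4: Evaluate f.
f(0.4445, -0.8) = 2.1833


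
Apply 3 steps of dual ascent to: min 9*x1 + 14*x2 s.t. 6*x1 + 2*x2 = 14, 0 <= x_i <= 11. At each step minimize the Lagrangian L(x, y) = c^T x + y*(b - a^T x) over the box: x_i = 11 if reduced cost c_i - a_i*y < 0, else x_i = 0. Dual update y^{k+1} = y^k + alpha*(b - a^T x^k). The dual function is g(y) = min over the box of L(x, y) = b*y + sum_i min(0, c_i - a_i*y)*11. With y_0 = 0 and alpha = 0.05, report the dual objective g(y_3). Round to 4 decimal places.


Dual ascent for LP: min 9*x1 + 14*x2, 6*x1 + 2*x2 = 14, 0 <= x_i <= 11
Step 1: y^k = 0.0, reduced costs: (9.0, 14.0)
  x^k = (0.0, 0.0), subgradient = b - a^T x = 14.0
  y^{k+1} = 0.0 + 0.05*14.0 = 0.7
Step 2: y^k = 0.7, reduced costs: (4.8, 12.6)
  x^k = (0.0, 0.0), subgradient = b - a^T x = 14.0
  y^{k+1} = 0.7 + 0.05*14.0 = 1.4
Step 3: y^k = 1.4, reduced costs: (0.6, 11.2)
  x^k = (0.0, 0.0), subgradient = b - a^T x = 14.0
  y^{k+1} = 1.4 + 0.05*14.0 = 2.1
Dual objective at y_3 = 2.1: reduced costs (-3.6, 9.8), box minimizer x = (11.0, 0.0)
g(y_3) = b*y + (c1 - a1*y)*x1 + (c2 - a2*y)*x2 = 14*2.1 + (-3.6)*11.0 + 9.8*0.0 = 29.4 - 39.6 + 0.0 = -10.2


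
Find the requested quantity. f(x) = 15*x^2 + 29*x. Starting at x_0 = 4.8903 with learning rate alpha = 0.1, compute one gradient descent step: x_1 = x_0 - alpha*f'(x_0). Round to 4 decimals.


We compute the gradient at x_0 and apply the update.
f'(x) = 30*x + 29
f'(4.8903) = 30*4.8903 + 29 = 175.709
x_1 = 4.8903 - 0.1*175.709 = -12.6806


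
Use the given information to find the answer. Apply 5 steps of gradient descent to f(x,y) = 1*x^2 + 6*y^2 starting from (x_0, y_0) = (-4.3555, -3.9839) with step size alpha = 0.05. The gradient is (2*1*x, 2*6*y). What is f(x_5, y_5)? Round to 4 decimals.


Gradient descent on f(x,y) = 1*x^2 + 6*y^2.
Starting point: (-4.3555, -3.9839), alpha = 0.05
Step 1: grad_x = 2*1*-4.3555 = -8.711, grad_y = 2*6*-3.9839 = -47.8068
  x_1 = -4.3555 - 0.05*-8.711 = -3.92
  y_1 = -3.9839 - 0.05*-47.8068 = -1.5936
Step 2: grad_x = 2*1*-3.92 = -7.8399, grad_y = 2*6*-1.5936 = -19.1227
  x_2 = -3.92 - 0.05*-7.8399 = -3.528
  y_2 = -1.5936 - 0.05*-19.1227 = -0.6374
Step 3: grad_x = 2*1*-3.528 = -7.0559, grad_y = 2*6*-0.6374 = -7.6491
  x_3 = -3.528 - 0.05*-7.0559 = -3.1752
  y_3 = -0.6374 - 0.05*-7.6491 = -0.255
Step 4: grad_x = 2*1*-3.1752 = -6.3503, grad_y = 2*6*-0.255 = -3.0596
  x_4 = -3.1752 - 0.05*-6.3503 = -2.8576
  y_4 = -0.255 - 0.05*-3.0596 = -0.102
Step 5: grad_x = 2*1*-2.8576 = -5.7153, grad_y = 2*6*-0.102 = -1.2239
  x_5 = -2.8576 - 0.05*-5.7153 = -2.5719
  y_5 = -0.102 - 0.05*-1.2239 = -0.0408
f(-2.5719, -0.0408) = 1*(-2.5719)^2 + 6*(-0.0408)^2 = 6.6245


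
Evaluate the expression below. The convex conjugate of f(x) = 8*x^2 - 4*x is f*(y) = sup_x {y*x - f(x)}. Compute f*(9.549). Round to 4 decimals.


f*(y) = sup_x {y*x - a*x^2 - b*x} = sup_x {(y-b)*x - a*x^2}
FOC: (y - b) - 2a*x = 0 => x* = (y - b)/(2a)
x* = (9.549 + 4)/(2*8) = 0.8468
f*(9.549) = (y-b)^2/(4a) = (9.549 + 4)^2/(4*8)
= 183.5754/32 = 5.7367


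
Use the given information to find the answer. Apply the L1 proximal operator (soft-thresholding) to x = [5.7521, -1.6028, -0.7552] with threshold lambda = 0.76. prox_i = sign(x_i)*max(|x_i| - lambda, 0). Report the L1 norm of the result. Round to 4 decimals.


Soft-thresholding with lambda = 0.76:
prox(5.7521) = sign(5.7521)*max(|5.7521| - 0.76, 0) = 4.9921
prox(-1.6028) = sign(-1.6028)*max(|-1.6028| - 0.76, 0) = -0.8428
prox(-0.7552) = sign(-0.7552)*max(|-0.7552| - 0.76, 0) = 0.0
prox(x) = [4.9921, -0.8428, 0.0]
||prox(x)||_1 = 4.9921 + 0.8428 + 0.0 = 5.8349


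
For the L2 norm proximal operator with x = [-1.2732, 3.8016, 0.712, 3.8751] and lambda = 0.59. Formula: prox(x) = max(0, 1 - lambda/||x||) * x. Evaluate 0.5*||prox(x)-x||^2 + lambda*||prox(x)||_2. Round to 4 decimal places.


Step 1: Compute ||x||.
||x|| = 5.6211
Step 2: Compute scaling factor.
scale = max(0, 1 - 0.59/5.6211) = 0.895
Step 3: prox(x) = [-1.1396, 3.4026, 0.6373, 3.4684]
||prox(x)|| = 5.0311
Step 4: Proximal objective.
0.5*||prox-x||^2 = 0.1741
lambda*||prox|| = 2.9683
Total = 3.1424


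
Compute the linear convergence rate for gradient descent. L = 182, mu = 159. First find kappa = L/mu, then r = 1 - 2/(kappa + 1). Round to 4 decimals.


Step 1: Compute the condition number.
kappa = L/mu = 182/159 = 1.1447
Step 2: Compute the convergence rate.
r = 1 - 2/(kappa + 1) = 1 - 2*mu/(L + mu) = (L - mu)/(L + mu) = 23/341 = 0.0674


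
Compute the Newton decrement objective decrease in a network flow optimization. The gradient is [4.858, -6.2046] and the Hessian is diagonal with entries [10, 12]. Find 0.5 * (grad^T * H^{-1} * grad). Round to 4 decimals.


Step 1: H is diagonal, so H^(-1) * g = [0.4858, -0.5171].
Step 2: g^T H^(-1) g = sum_i g_i^2 / H_ii
  = (4.858)^2/10 + (-6.2046)^2/12
  = 2.36 + 3.2081 = 5.5681
Step 3: Objective decrease = 0.5 * g^T H^(-1) g = 2.7841


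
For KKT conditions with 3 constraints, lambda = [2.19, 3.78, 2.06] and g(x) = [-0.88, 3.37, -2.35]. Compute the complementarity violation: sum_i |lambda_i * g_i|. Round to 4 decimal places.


KKT complementary slackness check:
lambda_1 * g_1 = 2.19 * -0.88 = -1.9272
lambda_2 * g_2 = 3.78 * 3.37 = 12.7386
lambda_3 * g_3 = 2.06 * -2.35 = -4.841
Total violation = 1.9272 + 12.7386 + 4.841 = 19.5068


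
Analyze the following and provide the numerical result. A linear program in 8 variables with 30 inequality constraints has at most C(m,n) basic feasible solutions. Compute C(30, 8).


Each vertex corresponds to some choice of n active constraints out of m, so the number of vertices is at most C(m, n) = m! / (n!(m-n)!).
m = 30, n = 8
Numerator: 30 * 29 * 28 * 27 * 26 * 25 * 24 * 23
Denominator: 8! = 40320
C(30, 8) = 5852925


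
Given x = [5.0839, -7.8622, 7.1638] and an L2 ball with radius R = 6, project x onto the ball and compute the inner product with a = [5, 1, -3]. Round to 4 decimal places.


Step 1: Compute ||x|| (intermediates to 6 decimals).
||x|| = sqrt(5.0839^2 + (-7.8622)^2 + 7.1638^2) = 11.788989
Step 2: Project.
Since ||x|| > R, scale = R/||x|| = 6/11.788989 = 0.508949, proj(x) = scale * x
proj(x) = [2.587446, -4.001459, 3.646009]
Step 3: Dot product.
a^T * proj(x) = 5*2.587446 + 1*(-4.001459) - 3*3.646009 = -2.0023


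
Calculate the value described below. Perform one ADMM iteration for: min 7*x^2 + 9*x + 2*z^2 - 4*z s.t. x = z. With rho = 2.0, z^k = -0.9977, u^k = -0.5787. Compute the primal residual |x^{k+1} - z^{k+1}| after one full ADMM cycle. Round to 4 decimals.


ADMM iteration with rho = 2.0, z^k = -0.9977, u^k = -0.5787
Step 1: x-update.
Minimize 7*x^2 + 9*x + (2.0/2)*(x + 0.9977 - 0.5787)^2
FOC: (2*7 + 2.0)*x = -9 + 2.0*(-0.9977 + 0.5787)
x^{k+1} = -0.6149
Step 2: z-update.
Minimize 2*z^2 - 4*z + (2.0/2)*(-0.6149 - z - 0.5787)^2
FOC: (2*2 + 2.0)*z = 4 + 2.0*(-0.6149 - 0.5787)
z^{k+1} = 0.2688
Step 3: u-update.
u^{k+1} = -0.5787 - 0.6149 - 0.2688 = -1.4624
Step 4: Primal residual = |-0.6149 - 0.2688| = 0.8837


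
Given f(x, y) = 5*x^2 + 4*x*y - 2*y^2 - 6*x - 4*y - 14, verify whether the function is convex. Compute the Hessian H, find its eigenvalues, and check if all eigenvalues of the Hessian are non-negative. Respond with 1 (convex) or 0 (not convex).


The Hessian of f(x,y) = 5*x^2 + 4*x*y - 2*y^2 - 6*x - 4*y - 14 is:
H = [[10, 4], [4, -4]]
Trace = 10 - 4 = 6
Determinant = 10*-4 - (4)^2 = -56
Discriminant = (6)^2 - 4*-56 = 260.0
Eigenvalues: lambda_1 = -5.0623, lambda_2 = 11.0623
The function is not convex.

0


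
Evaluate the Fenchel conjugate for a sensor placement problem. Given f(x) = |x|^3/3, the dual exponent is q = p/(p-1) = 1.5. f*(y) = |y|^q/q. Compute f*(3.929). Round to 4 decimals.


The conjugate exponent q satisfies 1/p + 1/q = 1.
p = 3, so q = 3/(3 - 1) = 1.5
|y|^q = 3.929^1.5 = 7.7879
f*(3.929) = 7.7879 / 1.5 = 5.192


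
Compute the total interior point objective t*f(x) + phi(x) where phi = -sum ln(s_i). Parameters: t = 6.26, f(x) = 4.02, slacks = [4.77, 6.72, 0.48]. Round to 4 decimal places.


Step 1: Compute log-barrier.
ln values: [1.5623, 1.9051, -0.734]
phi = -(1.5623 + 1.9051 - 0.734) = -2.7335
Step 2: Compute augmented objective.
t*f(x) = 6.26*4.02 = 25.1652
Total = 25.1652 - 2.7335 = 22.4317


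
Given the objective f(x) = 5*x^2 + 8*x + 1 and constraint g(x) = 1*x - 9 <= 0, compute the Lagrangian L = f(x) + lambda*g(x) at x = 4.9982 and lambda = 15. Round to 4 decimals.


Step 1: Evaluate f(x).
f(4.9982) = 5*4.9982^2 + 8*4.9982 + 1 = 165.8956
Step 2: Evaluate g(x).
g(4.9982) = 1*4.9982 - 9 = -4.0018
Step 3: Compute Lagrangian.
L = 165.8956 + 15*-4.0018 = 105.8686


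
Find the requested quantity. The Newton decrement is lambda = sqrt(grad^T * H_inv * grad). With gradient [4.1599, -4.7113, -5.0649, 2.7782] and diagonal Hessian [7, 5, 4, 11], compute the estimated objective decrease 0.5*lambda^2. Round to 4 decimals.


Step 1: H is diagonal, so H^(-1) * g = [0.5943, -0.9423, -1.2662, 0.2526].
Step 2: g^T H^(-1) g = sum_i g_i^2 / H_ii
  = (4.1599)^2/7 + (-4.7113)^2/5 + (-5.0649)^2/4 + (2.7782)^2/11
  = 2.4721 + 4.4393 + 6.4133 + 0.7017 = 14.0264
Step 3: Objective decrease = 0.5 * g^T H^(-1) g = 7.0132


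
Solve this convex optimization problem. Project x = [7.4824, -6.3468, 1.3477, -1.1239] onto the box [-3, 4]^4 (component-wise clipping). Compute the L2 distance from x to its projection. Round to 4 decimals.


Project each component onto [-3, 4].
clip(7.4824) = 4.0, clip(-6.3468) = -3.0, clip(1.3477) = 1.3477, clip(-1.1239) = -1.1239
Projection = [4.0, -3.0, 1.3477, -1.1239]
Squared diffs: [12.1271, 11.2011, 0.0, 0.0]
Distance = sqrt(23.3282) = 4.8299
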